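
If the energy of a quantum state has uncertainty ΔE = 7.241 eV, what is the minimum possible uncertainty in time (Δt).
45.450 as

Using the energy-time uncertainty principle:
ΔEΔt ≥ ℏ/2

The minimum uncertainty in time is:
Δt_min = ℏ/(2ΔE)
Δt_min = (1.055e-34 J·s) / (2 × 1.160e-18 J)
Δt_min = 4.545e-17 s = 45.450 as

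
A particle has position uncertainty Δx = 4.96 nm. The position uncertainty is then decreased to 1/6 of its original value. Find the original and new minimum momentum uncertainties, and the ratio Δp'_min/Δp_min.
Original Δp_min = 1.063 × 10^-26 kg·m/s; new Δp'_min = 6.378 × 10^-26 kg·m/s; ratio Δp'_min/Δp_min = 6.

From the uncertainty principle ΔxΔp ≥ ℏ/2, the minimum momentum uncertainty is Δp_min = ℏ/(2Δx).

Original (Δx = 4.96 nm = 4.960e-09 m):
Δp_min = (1.055e-34 J·s)/(2 × 4.960e-09 m) = 1.063e-26 kg·m/s

When Δx → (1/6)Δx:
Δp'_min = ℏ/(2 × (1/6)Δx) = 6 × ℏ/(2Δx) = 6 × Δp_min
Δp'_min = 6 × 1.063e-26 kg·m/s = 6.378e-26 kg·m/s

Since Δp_min ∝ 1/Δx, when Δx is decreased to 1/6 of its original value, Δp_min increases to 6 times its original value.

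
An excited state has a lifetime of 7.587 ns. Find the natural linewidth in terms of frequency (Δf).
10.489 MHz

Using the energy-time uncertainty principle and E = hf:
ΔEΔt ≥ ℏ/2
hΔf·Δt ≥ ℏ/2

The minimum frequency uncertainty is:
Δf = ℏ/(2hτ) = 1/(4πτ)
Δf = 1/(4π × 7.587e-09 s)
Δf = 1.049e+07 Hz = 10.489 MHz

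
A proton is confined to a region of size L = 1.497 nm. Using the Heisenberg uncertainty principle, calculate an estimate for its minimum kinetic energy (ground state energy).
2.315 μeV

Using the uncertainty principle to estimate ground state energy:

1. The position uncertainty is approximately the confinement size:
   Δx ≈ L = 1.497e-09 m

2. From ΔxΔp ≥ ℏ/2, the minimum momentum uncertainty is:
   Δp ≈ ℏ/(2L) = 3.522e-26 kg·m/s

3. The kinetic energy is approximately:
   KE ≈ (Δp)²/(2m) = (3.522e-26)²/(2 × 1.673e-27 kg)
   KE ≈ 3.709e-25 J = 2.315 μeV

This is an order-of-magnitude estimate of the ground state energy.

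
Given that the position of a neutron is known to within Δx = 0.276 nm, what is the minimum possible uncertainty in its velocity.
114.062 m/s

Using the Heisenberg uncertainty principle and Δp = mΔv:
ΔxΔp ≥ ℏ/2
Δx(mΔv) ≥ ℏ/2

The minimum uncertainty in velocity is:
Δv_min = ℏ/(2mΔx)
Δv_min = (1.055e-34 J·s) / (2 × 1.675e-27 kg × 2.760e-10 m)
Δv_min = 1.141e+02 m/s = 114.062 m/s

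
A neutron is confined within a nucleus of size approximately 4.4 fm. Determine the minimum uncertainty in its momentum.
1.198 × 10^-20 kg·m/s

Using the Heisenberg uncertainty principle:
ΔxΔp ≥ ℏ/2

With Δx ≈ L = 4.400e-15 m (the confinement size):
Δp_min = ℏ/(2Δx)
Δp_min = (1.055e-34 J·s) / (2 × 4.400e-15 m)
Δp_min = 1.198e-20 kg·m/s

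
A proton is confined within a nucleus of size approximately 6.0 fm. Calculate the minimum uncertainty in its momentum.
8.788 × 10^-21 kg·m/s

Using the Heisenberg uncertainty principle:
ΔxΔp ≥ ℏ/2

With Δx ≈ L = 6.000e-15 m (the confinement size):
Δp_min = ℏ/(2Δx)
Δp_min = (1.055e-34 J·s) / (2 × 6.000e-15 m)
Δp_min = 8.788e-21 kg·m/s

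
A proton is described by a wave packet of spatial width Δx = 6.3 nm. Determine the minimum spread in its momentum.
8.370 × 10^-27 kg·m/s

For a wave packet, the spatial width Δx and momentum spread Δp are related by the uncertainty principle:
ΔxΔp ≥ ℏ/2

The minimum momentum spread is:
Δp_min = ℏ/(2Δx)
Δp_min = (1.055e-34 J·s) / (2 × 6.300e-09 m)
Δp_min = 8.370e-27 kg·m/s

A wave packet cannot have both a well-defined position and well-defined momentum.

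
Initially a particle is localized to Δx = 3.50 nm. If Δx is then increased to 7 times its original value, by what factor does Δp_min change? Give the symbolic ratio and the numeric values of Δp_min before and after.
Original Δp_min = 1.507 × 10^-26 kg·m/s; new Δp'_min = 2.152 × 10^-27 kg·m/s; ratio Δp'_min/Δp_min = 1/7.

From the uncertainty principle ΔxΔp ≥ ℏ/2, the minimum momentum uncertainty is Δp_min = ℏ/(2Δx).

Original (Δx = 3.50 nm = 3.500e-09 m):
Δp_min = (1.055e-34 J·s)/(2 × 3.500e-09 m) = 1.507e-26 kg·m/s

When Δx → 7Δx:
Δp'_min = ℏ/(2 × 7Δx) = (1/7) × ℏ/(2Δx) = (1/7) × Δp_min
Δp'_min = 1/7 × 1.507e-26 kg·m/s = 2.152e-27 kg·m/s

Since Δp_min ∝ 1/Δx, when Δx is increased to 7 times its original value, Δp_min decreases to 1/7 of its original value.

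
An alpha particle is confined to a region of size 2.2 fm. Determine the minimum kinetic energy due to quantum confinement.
269.795 keV

Using the uncertainty principle:

1. Position uncertainty: Δx ≈ 2.200e-15 m
2. Minimum momentum uncertainty: Δp = ℏ/(2Δx) = 2.397e-20 kg·m/s
3. Minimum kinetic energy:
   KE = (Δp)²/(2m) = (2.397e-20)²/(2 × 6.645e-27 kg)
   KE = 4.323e-14 J = 269.795 keV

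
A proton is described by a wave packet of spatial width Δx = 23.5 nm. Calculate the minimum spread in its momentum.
2.244 × 10^-27 kg·m/s

For a wave packet, the spatial width Δx and momentum spread Δp are related by the uncertainty principle:
ΔxΔp ≥ ℏ/2

The minimum momentum spread is:
Δp_min = ℏ/(2Δx)
Δp_min = (1.055e-34 J·s) / (2 × 2.350e-08 m)
Δp_min = 2.244e-27 kg·m/s

A wave packet cannot have both a well-defined position and well-defined momentum.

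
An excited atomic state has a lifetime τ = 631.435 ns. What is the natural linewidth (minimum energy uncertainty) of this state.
521.203 peV

Using the energy-time uncertainty principle:
ΔEΔt ≥ ℏ/2

The lifetime τ represents the time uncertainty Δt.
The natural linewidth (minimum energy uncertainty) is:

ΔE = ℏ/(2τ)
ΔE = (1.055e-34 J·s) / (2 × 6.314e-07 s)
ΔE = 8.351e-29 J = 521.203 peV

This natural linewidth limits the precision of spectroscopic measurements.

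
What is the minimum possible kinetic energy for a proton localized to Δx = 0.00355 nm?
411.621 meV

Localizing a particle requires giving it sufficient momentum uncertainty:

1. From uncertainty principle: Δp ≥ ℏ/(2Δx)
   Δp_min = (1.055e-34 J·s) / (2 × 3.550e-12 m)
   Δp_min = 1.485e-23 kg·m/s

2. This momentum uncertainty corresponds to kinetic energy:
   KE ≈ (Δp)²/(2m) = (1.485e-23)²/(2 × 1.673e-27 kg)
   KE = 6.595e-20 J = 411.621 meV

Tighter localization requires more energy.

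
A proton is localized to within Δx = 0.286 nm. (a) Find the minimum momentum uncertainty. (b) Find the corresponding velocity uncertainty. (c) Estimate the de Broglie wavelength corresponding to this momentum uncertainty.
(a) Δp_min = 1.844 × 10^-25 kg·m/s
(b) Δv_min = 110.226 m/s
(c) λ_dB = 3.594 nm

Step-by-step:

(a) From the uncertainty principle:
Δp_min = ℏ/(2Δx) = (1.055e-34 J·s)/(2 × 2.860e-10 m) = 1.844e-25 kg·m/s

(b) The velocity uncertainty:
Δv = Δp/m = (1.844e-25 kg·m/s)/(1.673e-27 kg) = 1.102e+02 m/s = 110.226 m/s

(c) The de Broglie wavelength for this momentum:
λ = h/p = (6.626e-34 J·s)/(1.844e-25 kg·m/s) = 3.594e-09 m = 3.594 nm

Note: The de Broglie wavelength is comparable to the localization size, as expected from wave-particle duality.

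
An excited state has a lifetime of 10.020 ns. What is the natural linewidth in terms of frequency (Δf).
7.942 MHz

Using the energy-time uncertainty principle and E = hf:
ΔEΔt ≥ ℏ/2
hΔf·Δt ≥ ℏ/2

The minimum frequency uncertainty is:
Δf = ℏ/(2hτ) = 1/(4πτ)
Δf = 1/(4π × 1.002e-08 s)
Δf = 7.942e+06 Hz = 7.942 MHz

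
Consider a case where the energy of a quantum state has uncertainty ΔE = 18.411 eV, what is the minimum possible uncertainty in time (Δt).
17.876 as

Using the energy-time uncertainty principle:
ΔEΔt ≥ ℏ/2

The minimum uncertainty in time is:
Δt_min = ℏ/(2ΔE)
Δt_min = (1.055e-34 J·s) / (2 × 2.950e-18 J)
Δt_min = 1.788e-17 s = 17.876 as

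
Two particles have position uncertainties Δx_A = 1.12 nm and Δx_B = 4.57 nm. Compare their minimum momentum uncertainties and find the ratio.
Particle A has the larger minimum momentum uncertainty, by a factor of 4.08.

For each particle, the minimum momentum uncertainty is Δp_min = ℏ/(2Δx):

Particle A: Δp_A = ℏ/(2×1.120e-09 m) = 4.708e-26 kg·m/s
Particle B: Δp_B = ℏ/(2×4.570e-09 m) = 1.154e-26 kg·m/s

Ratio: Δp_A/Δp_B = 4.08

Since Δp_min ∝ 1/Δx, the particle with smaller position uncertainty (A) has larger momentum uncertainty.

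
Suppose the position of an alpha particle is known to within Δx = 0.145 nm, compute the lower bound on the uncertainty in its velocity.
54.727 m/s

Using the Heisenberg uncertainty principle and Δp = mΔv:
ΔxΔp ≥ ℏ/2
Δx(mΔv) ≥ ℏ/2

The minimum uncertainty in velocity is:
Δv_min = ℏ/(2mΔx)
Δv_min = (1.055e-34 J·s) / (2 × 6.645e-27 kg × 1.450e-10 m)
Δv_min = 5.473e+01 m/s = 54.727 m/s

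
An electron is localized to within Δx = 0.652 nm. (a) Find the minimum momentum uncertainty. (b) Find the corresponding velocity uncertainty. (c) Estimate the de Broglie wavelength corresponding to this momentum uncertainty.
(a) Δp_min = 8.087 × 10^-26 kg·m/s
(b) Δv_min = 88.779 km/s
(c) λ_dB = 8.193 nm

Step-by-step:

(a) From the uncertainty principle:
Δp_min = ℏ/(2Δx) = (1.055e-34 J·s)/(2 × 6.520e-10 m) = 8.087e-26 kg·m/s

(b) The velocity uncertainty:
Δv = Δp/m = (8.087e-26 kg·m/s)/(9.109e-31 kg) = 8.878e+04 m/s = 88.779 km/s

(c) The de Broglie wavelength for this momentum:
λ = h/p = (6.626e-34 J·s)/(8.087e-26 kg·m/s) = 8.193e-09 m = 8.193 nm

Note: The de Broglie wavelength is comparable to the localization size, as expected from wave-particle duality.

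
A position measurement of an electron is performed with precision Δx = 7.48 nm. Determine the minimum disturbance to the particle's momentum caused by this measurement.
7.049 × 10^-27 kg·m/s

The uncertainty principle implies that measuring position disturbs momentum:
ΔxΔp ≥ ℏ/2

When we measure position with precision Δx, we necessarily introduce a momentum uncertainty:
Δp ≥ ℏ/(2Δx)
Δp_min = (1.055e-34 J·s) / (2 × 7.480e-09 m)
Δp_min = 7.049e-27 kg·m/s

The more precisely we measure position, the greater the momentum disturbance.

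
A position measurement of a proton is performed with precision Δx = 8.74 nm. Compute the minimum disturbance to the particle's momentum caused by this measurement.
6.033 × 10^-27 kg·m/s

The uncertainty principle implies that measuring position disturbs momentum:
ΔxΔp ≥ ℏ/2

When we measure position with precision Δx, we necessarily introduce a momentum uncertainty:
Δp ≥ ℏ/(2Δx)
Δp_min = (1.055e-34 J·s) / (2 × 8.740e-09 m)
Δp_min = 6.033e-27 kg·m/s

The more precisely we measure position, the greater the momentum disturbance.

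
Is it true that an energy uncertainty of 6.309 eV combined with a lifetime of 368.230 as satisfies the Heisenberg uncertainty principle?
Yes, it satisfies the uncertainty relation.

Calculate the product ΔEΔt:
ΔE = 6.309 eV = 1.011e-18 J
ΔEΔt = (1.011e-18 J) × (3.682e-16 s)
ΔEΔt = 3.722e-34 J·s

Compare to the minimum allowed value ℏ/2:
ℏ/2 = 5.273e-35 J·s

Since ΔEΔt = 3.722e-34 J·s ≥ 5.273e-35 J·s = ℏ/2,
this satisfies the uncertainty relation.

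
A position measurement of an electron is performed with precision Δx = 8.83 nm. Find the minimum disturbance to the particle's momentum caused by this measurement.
5.972 × 10^-27 kg·m/s

The uncertainty principle implies that measuring position disturbs momentum:
ΔxΔp ≥ ℏ/2

When we measure position with precision Δx, we necessarily introduce a momentum uncertainty:
Δp ≥ ℏ/(2Δx)
Δp_min = (1.055e-34 J·s) / (2 × 8.830e-09 m)
Δp_min = 5.972e-27 kg·m/s

The more precisely we measure position, the greater the momentum disturbance.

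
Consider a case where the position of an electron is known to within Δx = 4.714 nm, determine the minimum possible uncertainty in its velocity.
12.279 km/s

Using the Heisenberg uncertainty principle and Δp = mΔv:
ΔxΔp ≥ ℏ/2
Δx(mΔv) ≥ ℏ/2

The minimum uncertainty in velocity is:
Δv_min = ℏ/(2mΔx)
Δv_min = (1.055e-34 J·s) / (2 × 9.109e-31 kg × 4.714e-09 m)
Δv_min = 1.228e+04 m/s = 12.279 km/s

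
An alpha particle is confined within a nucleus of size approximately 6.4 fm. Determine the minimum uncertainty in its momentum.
8.239 × 10^-21 kg·m/s

Using the Heisenberg uncertainty principle:
ΔxΔp ≥ ℏ/2

With Δx ≈ L = 6.400e-15 m (the confinement size):
Δp_min = ℏ/(2Δx)
Δp_min = (1.055e-34 J·s) / (2 × 6.400e-15 m)
Δp_min = 8.239e-21 kg·m/s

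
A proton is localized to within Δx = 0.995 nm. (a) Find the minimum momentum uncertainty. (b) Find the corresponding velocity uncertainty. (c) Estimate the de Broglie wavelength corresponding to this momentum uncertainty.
(a) Δp_min = 5.299 × 10^-26 kg·m/s
(b) Δv_min = 31.683 m/s
(c) λ_dB = 12.504 nm

Step-by-step:

(a) From the uncertainty principle:
Δp_min = ℏ/(2Δx) = (1.055e-34 J·s)/(2 × 9.950e-10 m) = 5.299e-26 kg·m/s

(b) The velocity uncertainty:
Δv = Δp/m = (5.299e-26 kg·m/s)/(1.673e-27 kg) = 3.168e+01 m/s = 31.683 m/s

(c) The de Broglie wavelength for this momentum:
λ = h/p = (6.626e-34 J·s)/(5.299e-26 kg·m/s) = 1.250e-08 m = 12.504 nm

Note: The de Broglie wavelength is comparable to the localization size, as expected from wave-particle duality.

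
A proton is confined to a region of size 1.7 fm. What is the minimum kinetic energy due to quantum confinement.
1.795 MeV

Using the uncertainty principle:

1. Position uncertainty: Δx ≈ 1.700e-15 m
2. Minimum momentum uncertainty: Δp = ℏ/(2Δx) = 3.102e-20 kg·m/s
3. Minimum kinetic energy:
   KE = (Δp)²/(2m) = (3.102e-20)²/(2 × 1.673e-27 kg)
   KE = 2.876e-13 J = 1.795 MeV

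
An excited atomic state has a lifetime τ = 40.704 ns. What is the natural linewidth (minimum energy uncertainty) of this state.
8.085 neV

Using the energy-time uncertainty principle:
ΔEΔt ≥ ℏ/2

The lifetime τ represents the time uncertainty Δt.
The natural linewidth (minimum energy uncertainty) is:

ΔE = ℏ/(2τ)
ΔE = (1.055e-34 J·s) / (2 × 4.070e-08 s)
ΔE = 1.295e-27 J = 8.085 neV

This natural linewidth limits the precision of spectroscopic measurements.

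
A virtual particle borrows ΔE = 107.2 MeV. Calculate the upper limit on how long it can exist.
3.070 ys

Using the energy-time uncertainty principle:
ΔEΔt ≥ ℏ/2

For a virtual particle borrowing energy ΔE, the maximum lifetime is:
Δt_max = ℏ/(2ΔE)

Converting energy:
ΔE = 107.2 MeV = 1.718e-11 J

Δt_max = (1.055e-34 J·s) / (2 × 1.718e-11 J)
Δt_max = 3.070e-24 s = 3.070 ys

Virtual particles with higher borrowed energy exist for shorter times.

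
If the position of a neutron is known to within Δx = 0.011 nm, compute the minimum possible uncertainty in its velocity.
2.862 km/s

Using the Heisenberg uncertainty principle and Δp = mΔv:
ΔxΔp ≥ ℏ/2
Δx(mΔv) ≥ ℏ/2

The minimum uncertainty in velocity is:
Δv_min = ℏ/(2mΔx)
Δv_min = (1.055e-34 J·s) / (2 × 1.675e-27 kg × 1.100e-11 m)
Δv_min = 2.862e+03 m/s = 2.862 km/s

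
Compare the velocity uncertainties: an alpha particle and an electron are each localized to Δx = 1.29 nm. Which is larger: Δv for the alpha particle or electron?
The electron has the larger minimum velocity uncertainty, by a ratio of 7294.3.

For both particles, Δp_min = ℏ/(2Δx) = 4.087e-26 kg·m/s (same for both).

The velocity uncertainty is Δv = Δp/m:
- alpha particle: Δv = 4.087e-26 / 6.645e-27 = 6.152e+00 m/s = 6.152 m/s
- electron: Δv = 4.087e-26 / 9.109e-31 = 4.487e+04 m/s = 44.871 km/s

Ratio: 4.487e+04 / 6.152e+00 = 7294.3

The lighter particle has larger velocity uncertainty because Δv ∝ 1/m.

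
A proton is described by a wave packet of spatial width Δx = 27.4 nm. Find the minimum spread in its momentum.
1.924 × 10^-27 kg·m/s

For a wave packet, the spatial width Δx and momentum spread Δp are related by the uncertainty principle:
ΔxΔp ≥ ℏ/2

The minimum momentum spread is:
Δp_min = ℏ/(2Δx)
Δp_min = (1.055e-34 J·s) / (2 × 2.740e-08 m)
Δp_min = 1.924e-27 kg·m/s

A wave packet cannot have both a well-defined position and well-defined momentum.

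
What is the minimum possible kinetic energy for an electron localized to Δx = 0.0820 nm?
1.417 eV

Localizing a particle requires giving it sufficient momentum uncertainty:

1. From uncertainty principle: Δp ≥ ℏ/(2Δx)
   Δp_min = (1.055e-34 J·s) / (2 × 8.200e-11 m)
   Δp_min = 6.430e-25 kg·m/s

2. This momentum uncertainty corresponds to kinetic energy:
   KE ≈ (Δp)²/(2m) = (6.430e-25)²/(2 × 9.109e-31 kg)
   KE = 2.270e-19 J = 1.417 eV

Tighter localization requires more energy.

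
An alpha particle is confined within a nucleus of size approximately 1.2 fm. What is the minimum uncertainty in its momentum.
4.394 × 10^-20 kg·m/s

Using the Heisenberg uncertainty principle:
ΔxΔp ≥ ℏ/2

With Δx ≈ L = 1.200e-15 m (the confinement size):
Δp_min = ℏ/(2Δx)
Δp_min = (1.055e-34 J·s) / (2 × 1.200e-15 m)
Δp_min = 4.394e-20 kg·m/s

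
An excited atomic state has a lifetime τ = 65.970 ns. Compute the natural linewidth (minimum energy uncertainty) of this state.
4.989 neV

Using the energy-time uncertainty principle:
ΔEΔt ≥ ℏ/2

The lifetime τ represents the time uncertainty Δt.
The natural linewidth (minimum energy uncertainty) is:

ΔE = ℏ/(2τ)
ΔE = (1.055e-34 J·s) / (2 × 6.597e-08 s)
ΔE = 7.993e-28 J = 4.989 neV

This natural linewidth limits the precision of spectroscopic measurements.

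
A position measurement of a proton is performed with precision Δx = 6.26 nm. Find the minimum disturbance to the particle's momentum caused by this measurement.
8.423 × 10^-27 kg·m/s

The uncertainty principle implies that measuring position disturbs momentum:
ΔxΔp ≥ ℏ/2

When we measure position with precision Δx, we necessarily introduce a momentum uncertainty:
Δp ≥ ℏ/(2Δx)
Δp_min = (1.055e-34 J·s) / (2 × 6.260e-09 m)
Δp_min = 8.423e-27 kg·m/s

The more precisely we measure position, the greater the momentum disturbance.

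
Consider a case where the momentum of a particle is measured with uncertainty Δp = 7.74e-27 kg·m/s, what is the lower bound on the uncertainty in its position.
6.812 nm

Using the Heisenberg uncertainty principle:
ΔxΔp ≥ ℏ/2

The minimum uncertainty in position is:
Δx_min = ℏ/(2Δp)
Δx_min = (1.055e-34 J·s) / (2 × 7.740e-27 kg·m/s)
Δx_min = 6.812e-09 m = 6.812 nm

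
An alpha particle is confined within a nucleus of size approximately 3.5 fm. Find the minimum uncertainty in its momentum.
1.507 × 10^-20 kg·m/s

Using the Heisenberg uncertainty principle:
ΔxΔp ≥ ℏ/2

With Δx ≈ L = 3.500e-15 m (the confinement size):
Δp_min = ℏ/(2Δx)
Δp_min = (1.055e-34 J·s) / (2 × 3.500e-15 m)
Δp_min = 1.507e-20 kg·m/s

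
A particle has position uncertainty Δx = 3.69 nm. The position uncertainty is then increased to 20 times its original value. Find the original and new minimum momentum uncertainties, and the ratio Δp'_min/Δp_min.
Original Δp_min = 1.429 × 10^-26 kg·m/s; new Δp'_min = 7.145 × 10^-28 kg·m/s; ratio Δp'_min/Δp_min = 1/20.

From the uncertainty principle ΔxΔp ≥ ℏ/2, the minimum momentum uncertainty is Δp_min = ℏ/(2Δx).

Original (Δx = 3.69 nm = 3.690e-09 m):
Δp_min = (1.055e-34 J·s)/(2 × 3.690e-09 m) = 1.429e-26 kg·m/s

When Δx → 20Δx:
Δp'_min = ℏ/(2 × 20Δx) = (1/20) × ℏ/(2Δx) = (1/20) × Δp_min
Δp'_min = 1/20 × 1.429e-26 kg·m/s = 7.145e-28 kg·m/s

Since Δp_min ∝ 1/Δx, when Δx is increased to 20 times its original value, Δp_min decreases to 1/20 of its original value.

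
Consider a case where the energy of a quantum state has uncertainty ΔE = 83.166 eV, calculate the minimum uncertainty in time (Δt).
3.957 as

Using the energy-time uncertainty principle:
ΔEΔt ≥ ℏ/2

The minimum uncertainty in time is:
Δt_min = ℏ/(2ΔE)
Δt_min = (1.055e-34 J·s) / (2 × 1.332e-17 J)
Δt_min = 3.957e-18 s = 3.957 as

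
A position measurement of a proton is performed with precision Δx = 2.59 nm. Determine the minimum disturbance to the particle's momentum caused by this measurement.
2.036 × 10^-26 kg·m/s

The uncertainty principle implies that measuring position disturbs momentum:
ΔxΔp ≥ ℏ/2

When we measure position with precision Δx, we necessarily introduce a momentum uncertainty:
Δp ≥ ℏ/(2Δx)
Δp_min = (1.055e-34 J·s) / (2 × 2.590e-09 m)
Δp_min = 2.036e-26 kg·m/s

The more precisely we measure position, the greater the momentum disturbance.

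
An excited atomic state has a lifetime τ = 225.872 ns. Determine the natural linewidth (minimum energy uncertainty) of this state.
1.457 neV

Using the energy-time uncertainty principle:
ΔEΔt ≥ ℏ/2

The lifetime τ represents the time uncertainty Δt.
The natural linewidth (minimum energy uncertainty) is:

ΔE = ℏ/(2τ)
ΔE = (1.055e-34 J·s) / (2 × 2.259e-07 s)
ΔE = 2.334e-28 J = 1.457 neV

This natural linewidth limits the precision of spectroscopic measurements.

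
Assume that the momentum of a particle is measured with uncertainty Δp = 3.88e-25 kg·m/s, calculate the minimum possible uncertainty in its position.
135.898 pm

Using the Heisenberg uncertainty principle:
ΔxΔp ≥ ℏ/2

The minimum uncertainty in position is:
Δx_min = ℏ/(2Δp)
Δx_min = (1.055e-34 J·s) / (2 × 3.880e-25 kg·m/s)
Δx_min = 1.359e-10 m = 135.898 pm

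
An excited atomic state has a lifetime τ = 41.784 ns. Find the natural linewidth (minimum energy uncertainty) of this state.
7.876 neV

Using the energy-time uncertainty principle:
ΔEΔt ≥ ℏ/2

The lifetime τ represents the time uncertainty Δt.
The natural linewidth (minimum energy uncertainty) is:

ΔE = ℏ/(2τ)
ΔE = (1.055e-34 J·s) / (2 × 4.178e-08 s)
ΔE = 1.262e-27 J = 7.876 neV

This natural linewidth limits the precision of spectroscopic measurements.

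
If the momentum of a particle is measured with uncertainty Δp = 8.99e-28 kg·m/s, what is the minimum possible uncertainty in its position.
58.652 nm

Using the Heisenberg uncertainty principle:
ΔxΔp ≥ ℏ/2

The minimum uncertainty in position is:
Δx_min = ℏ/(2Δp)
Δx_min = (1.055e-34 J·s) / (2 × 8.990e-28 kg·m/s)
Δx_min = 5.865e-08 m = 58.652 nm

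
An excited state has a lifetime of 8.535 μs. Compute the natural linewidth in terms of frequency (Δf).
9.324 kHz

Using the energy-time uncertainty principle and E = hf:
ΔEΔt ≥ ℏ/2
hΔf·Δt ≥ ℏ/2

The minimum frequency uncertainty is:
Δf = ℏ/(2hτ) = 1/(4πτ)
Δf = 1/(4π × 8.535e-06 s)
Δf = 9.324e+03 Hz = 9.324 kHz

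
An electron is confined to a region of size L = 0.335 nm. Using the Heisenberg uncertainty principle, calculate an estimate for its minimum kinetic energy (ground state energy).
84.874 meV

Using the uncertainty principle to estimate ground state energy:

1. The position uncertainty is approximately the confinement size:
   Δx ≈ L = 3.350e-10 m

2. From ΔxΔp ≥ ℏ/2, the minimum momentum uncertainty is:
   Δp ≈ ℏ/(2L) = 1.574e-25 kg·m/s

3. The kinetic energy is approximately:
   KE ≈ (Δp)²/(2m) = (1.574e-25)²/(2 × 9.109e-31 kg)
   KE ≈ 1.360e-20 J = 84.874 meV

This is an order-of-magnitude estimate of the ground state energy.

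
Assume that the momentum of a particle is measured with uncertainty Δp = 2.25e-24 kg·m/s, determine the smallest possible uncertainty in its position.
23.435 pm

Using the Heisenberg uncertainty principle:
ΔxΔp ≥ ℏ/2

The minimum uncertainty in position is:
Δx_min = ℏ/(2Δp)
Δx_min = (1.055e-34 J·s) / (2 × 2.250e-24 kg·m/s)
Δx_min = 2.343e-11 m = 23.435 pm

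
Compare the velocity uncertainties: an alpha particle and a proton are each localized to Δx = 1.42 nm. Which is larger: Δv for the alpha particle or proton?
The proton has the larger minimum velocity uncertainty, by a ratio of 4.0.

For both particles, Δp_min = ℏ/(2Δx) = 3.713e-26 kg·m/s (same for both).

The velocity uncertainty is Δv = Δp/m:
- alpha particle: Δv = 3.713e-26 / 6.645e-27 = 5.588e+00 m/s = 5.588 m/s
- proton: Δv = 3.713e-26 / 1.673e-27 = 2.220e+01 m/s = 22.200 m/s

Ratio: 2.220e+01 / 5.588e+00 = 4.0

The lighter particle has larger velocity uncertainty because Δv ∝ 1/m.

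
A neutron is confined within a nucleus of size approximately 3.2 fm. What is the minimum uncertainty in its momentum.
1.648 × 10^-20 kg·m/s

Using the Heisenberg uncertainty principle:
ΔxΔp ≥ ℏ/2

With Δx ≈ L = 3.200e-15 m (the confinement size):
Δp_min = ℏ/(2Δx)
Δp_min = (1.055e-34 J·s) / (2 × 3.200e-15 m)
Δp_min = 1.648e-20 kg·m/s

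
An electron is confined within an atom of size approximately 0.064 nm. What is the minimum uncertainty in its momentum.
8.239 × 10^-25 kg·m/s

Using the Heisenberg uncertainty principle:
ΔxΔp ≥ ℏ/2

With Δx ≈ L = 6.400e-11 m (the confinement size):
Δp_min = ℏ/(2Δx)
Δp_min = (1.055e-34 J·s) / (2 × 6.400e-11 m)
Δp_min = 8.239e-25 kg·m/s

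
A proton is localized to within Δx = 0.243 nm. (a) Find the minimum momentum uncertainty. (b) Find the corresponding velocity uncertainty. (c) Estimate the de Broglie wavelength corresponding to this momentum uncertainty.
(a) Δp_min = 2.170 × 10^-25 kg·m/s
(b) Δv_min = 129.731 m/s
(c) λ_dB = 3.054 nm

Step-by-step:

(a) From the uncertainty principle:
Δp_min = ℏ/(2Δx) = (1.055e-34 J·s)/(2 × 2.430e-10 m) = 2.170e-25 kg·m/s

(b) The velocity uncertainty:
Δv = Δp/m = (2.170e-25 kg·m/s)/(1.673e-27 kg) = 1.297e+02 m/s = 129.731 m/s

(c) The de Broglie wavelength for this momentum:
λ = h/p = (6.626e-34 J·s)/(2.170e-25 kg·m/s) = 3.054e-09 m = 3.054 nm

Note: The de Broglie wavelength is comparable to the localization size, as expected from wave-particle duality.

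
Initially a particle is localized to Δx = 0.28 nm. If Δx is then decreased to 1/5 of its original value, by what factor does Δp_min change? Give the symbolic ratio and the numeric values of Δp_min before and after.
Original Δp_min = 1.883 × 10^-25 kg·m/s; new Δp'_min = 9.416 × 10^-25 kg·m/s; ratio Δp'_min/Δp_min = 5.

From the uncertainty principle ΔxΔp ≥ ℏ/2, the minimum momentum uncertainty is Δp_min = ℏ/(2Δx).

Original (Δx = 0.28 nm = 2.800e-10 m):
Δp_min = (1.055e-34 J·s)/(2 × 2.800e-10 m) = 1.883e-25 kg·m/s

When Δx → (1/5)Δx:
Δp'_min = ℏ/(2 × (1/5)Δx) = 5 × ℏ/(2Δx) = 5 × Δp_min
Δp'_min = 5 × 1.883e-25 kg·m/s = 9.416e-25 kg·m/s

Since Δp_min ∝ 1/Δx, when Δx is decreased to 1/5 of its original value, Δp_min increases to 5 times its original value.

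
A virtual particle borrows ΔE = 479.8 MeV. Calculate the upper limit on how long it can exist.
6.859 × 10^-25 s

Using the energy-time uncertainty principle:
ΔEΔt ≥ ℏ/2

For a virtual particle borrowing energy ΔE, the maximum lifetime is:
Δt_max = ℏ/(2ΔE)

Converting energy:
ΔE = 479.8 MeV = 7.687e-11 J

Δt_max = (1.055e-34 J·s) / (2 × 7.687e-11 J)
Δt_max = 6.859e-25 s = 6.859 × 10^-25 s

Virtual particles with higher borrowed energy exist for shorter times.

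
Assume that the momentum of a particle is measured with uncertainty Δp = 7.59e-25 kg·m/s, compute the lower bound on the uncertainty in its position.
69.471 pm

Using the Heisenberg uncertainty principle:
ΔxΔp ≥ ℏ/2

The minimum uncertainty in position is:
Δx_min = ℏ/(2Δp)
Δx_min = (1.055e-34 J·s) / (2 × 7.590e-25 kg·m/s)
Δx_min = 6.947e-11 m = 69.471 pm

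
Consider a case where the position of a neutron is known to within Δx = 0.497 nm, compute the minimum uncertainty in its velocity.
63.342 m/s

Using the Heisenberg uncertainty principle and Δp = mΔv:
ΔxΔp ≥ ℏ/2
Δx(mΔv) ≥ ℏ/2

The minimum uncertainty in velocity is:
Δv_min = ℏ/(2mΔx)
Δv_min = (1.055e-34 J·s) / (2 × 1.675e-27 kg × 4.970e-10 m)
Δv_min = 6.334e+01 m/s = 63.342 m/s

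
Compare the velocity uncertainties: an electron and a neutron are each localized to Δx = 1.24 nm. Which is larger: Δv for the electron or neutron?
The electron has the larger minimum velocity uncertainty, by a ratio of 1838.7.

For both particles, Δp_min = ℏ/(2Δx) = 4.252e-26 kg·m/s (same for both).

The velocity uncertainty is Δv = Δp/m:
- electron: Δv = 4.252e-26 / 9.109e-31 = 4.668e+04 m/s = 46.680 km/s
- neutron: Δv = 4.252e-26 / 1.675e-27 = 2.539e+01 m/s = 25.388 m/s

Ratio: 4.668e+04 / 2.539e+01 = 1838.7

The lighter particle has larger velocity uncertainty because Δv ∝ 1/m.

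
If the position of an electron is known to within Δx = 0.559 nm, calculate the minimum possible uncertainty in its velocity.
103.549 km/s

Using the Heisenberg uncertainty principle and Δp = mΔv:
ΔxΔp ≥ ℏ/2
Δx(mΔv) ≥ ℏ/2

The minimum uncertainty in velocity is:
Δv_min = ℏ/(2mΔx)
Δv_min = (1.055e-34 J·s) / (2 × 9.109e-31 kg × 5.590e-10 m)
Δv_min = 1.035e+05 m/s = 103.549 km/s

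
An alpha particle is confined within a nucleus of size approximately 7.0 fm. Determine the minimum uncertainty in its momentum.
7.533 × 10^-21 kg·m/s

Using the Heisenberg uncertainty principle:
ΔxΔp ≥ ℏ/2

With Δx ≈ L = 7.000e-15 m (the confinement size):
Δp_min = ℏ/(2Δx)
Δp_min = (1.055e-34 J·s) / (2 × 7.000e-15 m)
Δp_min = 7.533e-21 kg·m/s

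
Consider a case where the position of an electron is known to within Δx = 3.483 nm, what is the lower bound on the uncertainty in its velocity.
16.619 km/s

Using the Heisenberg uncertainty principle and Δp = mΔv:
ΔxΔp ≥ ℏ/2
Δx(mΔv) ≥ ℏ/2

The minimum uncertainty in velocity is:
Δv_min = ℏ/(2mΔx)
Δv_min = (1.055e-34 J·s) / (2 × 9.109e-31 kg × 3.483e-09 m)
Δv_min = 1.662e+04 m/s = 16.619 km/s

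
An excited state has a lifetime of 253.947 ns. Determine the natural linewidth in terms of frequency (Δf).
313.363 kHz

Using the energy-time uncertainty principle and E = hf:
ΔEΔt ≥ ℏ/2
hΔf·Δt ≥ ℏ/2

The minimum frequency uncertainty is:
Δf = ℏ/(2hτ) = 1/(4πτ)
Δf = 1/(4π × 2.539e-07 s)
Δf = 3.134e+05 Hz = 313.363 kHz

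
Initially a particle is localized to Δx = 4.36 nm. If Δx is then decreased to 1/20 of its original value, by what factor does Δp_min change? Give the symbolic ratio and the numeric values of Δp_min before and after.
Original Δp_min = 1.209 × 10^-26 kg·m/s; new Δp'_min = 2.419 × 10^-25 kg·m/s; ratio Δp'_min/Δp_min = 20.

From the uncertainty principle ΔxΔp ≥ ℏ/2, the minimum momentum uncertainty is Δp_min = ℏ/(2Δx).

Original (Δx = 4.36 nm = 4.360e-09 m):
Δp_min = (1.055e-34 J·s)/(2 × 4.360e-09 m) = 1.209e-26 kg·m/s

When Δx → (1/20)Δx:
Δp'_min = ℏ/(2 × (1/20)Δx) = 20 × ℏ/(2Δx) = 20 × Δp_min
Δp'_min = 20 × 1.209e-26 kg·m/s = 2.419e-25 kg·m/s

Since Δp_min ∝ 1/Δx, when Δx is decreased to 1/20 of its original value, Δp_min increases to 20 times its original value.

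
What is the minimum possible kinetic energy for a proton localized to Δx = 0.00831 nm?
75.119 meV

Localizing a particle requires giving it sufficient momentum uncertainty:

1. From uncertainty principle: Δp ≥ ℏ/(2Δx)
   Δp_min = (1.055e-34 J·s) / (2 × 8.310e-12 m)
   Δp_min = 6.345e-24 kg·m/s

2. This momentum uncertainty corresponds to kinetic energy:
   KE ≈ (Δp)²/(2m) = (6.345e-24)²/(2 × 1.673e-27 kg)
   KE = 1.204e-20 J = 75.119 meV

Tighter localization requires more energy.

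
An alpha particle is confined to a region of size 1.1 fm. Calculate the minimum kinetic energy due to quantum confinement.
1.079 MeV

Using the uncertainty principle:

1. Position uncertainty: Δx ≈ 1.100e-15 m
2. Minimum momentum uncertainty: Δp = ℏ/(2Δx) = 4.794e-20 kg·m/s
3. Minimum kinetic energy:
   KE = (Δp)²/(2m) = (4.794e-20)²/(2 × 6.645e-27 kg)
   KE = 1.729e-13 J = 1.079 MeV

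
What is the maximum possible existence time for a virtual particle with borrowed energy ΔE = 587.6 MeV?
5.601 × 10^-25 s

Using the energy-time uncertainty principle:
ΔEΔt ≥ ℏ/2

For a virtual particle borrowing energy ΔE, the maximum lifetime is:
Δt_max = ℏ/(2ΔE)

Converting energy:
ΔE = 587.6 MeV = 9.414e-11 J

Δt_max = (1.055e-34 J·s) / (2 × 9.414e-11 J)
Δt_max = 5.601e-25 s = 5.601 × 10^-25 s

Virtual particles with higher borrowed energy exist for shorter times.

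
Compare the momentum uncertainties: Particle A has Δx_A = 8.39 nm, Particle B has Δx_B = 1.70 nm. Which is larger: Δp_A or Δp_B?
Particle B has the larger minimum momentum uncertainty, by a factor of 4.94.

For each particle, the minimum momentum uncertainty is Δp_min = ℏ/(2Δx):

Particle A: Δp_A = ℏ/(2×8.390e-09 m) = 6.285e-27 kg·m/s
Particle B: Δp_B = ℏ/(2×1.700e-09 m) = 3.102e-26 kg·m/s

Ratio: Δp_B/Δp_A = 4.94

Since Δp_min ∝ 1/Δx, the particle with smaller position uncertainty (B) has larger momentum uncertainty.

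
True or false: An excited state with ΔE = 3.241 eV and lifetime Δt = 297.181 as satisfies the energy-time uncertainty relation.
Yes, it satisfies the uncertainty relation.

Calculate the product ΔEΔt:
ΔE = 3.241 eV = 5.193e-19 J
ΔEΔt = (5.193e-19 J) × (2.972e-16 s)
ΔEΔt = 1.543e-34 J·s

Compare to the minimum allowed value ℏ/2:
ℏ/2 = 5.273e-35 J·s

Since ΔEΔt = 1.543e-34 J·s ≥ 5.273e-35 J·s = ℏ/2,
this satisfies the uncertainty relation.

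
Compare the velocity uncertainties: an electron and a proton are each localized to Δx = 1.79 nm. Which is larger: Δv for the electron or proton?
The electron has the larger minimum velocity uncertainty, by a ratio of 1836.2.

For both particles, Δp_min = ℏ/(2Δx) = 2.946e-26 kg·m/s (same for both).

The velocity uncertainty is Δv = Δp/m:
- electron: Δv = 2.946e-26 / 9.109e-31 = 3.234e+04 m/s = 32.337 km/s
- proton: Δv = 2.946e-26 / 1.673e-27 = 1.761e+01 m/s = 17.611 m/s

Ratio: 3.234e+04 / 1.761e+01 = 1836.2

The lighter particle has larger velocity uncertainty because Δv ∝ 1/m.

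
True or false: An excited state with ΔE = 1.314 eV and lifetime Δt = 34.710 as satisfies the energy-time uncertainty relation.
No, it violates the uncertainty relation.

Calculate the product ΔEΔt:
ΔE = 1.314 eV = 2.105e-19 J
ΔEΔt = (2.105e-19 J) × (3.471e-17 s)
ΔEΔt = 7.307e-36 J·s

Compare to the minimum allowed value ℏ/2:
ℏ/2 = 5.273e-35 J·s

Since ΔEΔt = 7.307e-36 J·s < 5.273e-35 J·s = ℏ/2,
this violates the uncertainty relation.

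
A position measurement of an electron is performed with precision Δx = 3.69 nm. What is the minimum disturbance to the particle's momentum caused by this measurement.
1.429 × 10^-26 kg·m/s

The uncertainty principle implies that measuring position disturbs momentum:
ΔxΔp ≥ ℏ/2

When we measure position with precision Δx, we necessarily introduce a momentum uncertainty:
Δp ≥ ℏ/(2Δx)
Δp_min = (1.055e-34 J·s) / (2 × 3.690e-09 m)
Δp_min = 1.429e-26 kg·m/s

The more precisely we measure position, the greater the momentum disturbance.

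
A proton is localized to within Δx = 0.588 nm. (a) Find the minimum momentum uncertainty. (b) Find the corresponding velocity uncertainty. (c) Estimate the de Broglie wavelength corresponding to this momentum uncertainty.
(a) Δp_min = 8.967 × 10^-26 kg·m/s
(b) Δv_min = 53.613 m/s
(c) λ_dB = 7.389 nm

Step-by-step:

(a) From the uncertainty principle:
Δp_min = ℏ/(2Δx) = (1.055e-34 J·s)/(2 × 5.880e-10 m) = 8.967e-26 kg·m/s

(b) The velocity uncertainty:
Δv = Δp/m = (8.967e-26 kg·m/s)/(1.673e-27 kg) = 5.361e+01 m/s = 53.613 m/s

(c) The de Broglie wavelength for this momentum:
λ = h/p = (6.626e-34 J·s)/(8.967e-26 kg·m/s) = 7.389e-09 m = 7.389 nm

Note: The de Broglie wavelength is comparable to the localization size, as expected from wave-particle duality.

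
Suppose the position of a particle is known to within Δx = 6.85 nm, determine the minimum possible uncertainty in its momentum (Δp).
7.698 × 10^-27 kg·m/s

Using the Heisenberg uncertainty principle:
ΔxΔp ≥ ℏ/2

The minimum uncertainty in momentum is:
Δp_min = ℏ/(2Δx)
Δp_min = (1.055e-34 J·s) / (2 × 6.850e-09 m)
Δp_min = 7.698e-27 kg·m/s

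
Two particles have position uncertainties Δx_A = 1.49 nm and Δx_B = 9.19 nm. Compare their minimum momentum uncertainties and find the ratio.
Particle A has the larger minimum momentum uncertainty, by a factor of 6.17.

For each particle, the minimum momentum uncertainty is Δp_min = ℏ/(2Δx):

Particle A: Δp_A = ℏ/(2×1.490e-09 m) = 3.539e-26 kg·m/s
Particle B: Δp_B = ℏ/(2×9.190e-09 m) = 5.738e-27 kg·m/s

Ratio: Δp_A/Δp_B = 6.17

Since Δp_min ∝ 1/Δx, the particle with smaller position uncertainty (A) has larger momentum uncertainty.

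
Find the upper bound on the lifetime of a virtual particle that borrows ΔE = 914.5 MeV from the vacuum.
3.599 × 10^-25 s

Using the energy-time uncertainty principle:
ΔEΔt ≥ ℏ/2

For a virtual particle borrowing energy ΔE, the maximum lifetime is:
Δt_max = ℏ/(2ΔE)

Converting energy:
ΔE = 914.5 MeV = 1.465e-10 J

Δt_max = (1.055e-34 J·s) / (2 × 1.465e-10 J)
Δt_max = 3.599e-25 s = 3.599 × 10^-25 s

Virtual particles with higher borrowed energy exist for shorter times.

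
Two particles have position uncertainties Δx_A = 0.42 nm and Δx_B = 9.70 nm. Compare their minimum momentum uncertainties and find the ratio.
Particle A has the larger minimum momentum uncertainty, by a factor of 23.10.

For each particle, the minimum momentum uncertainty is Δp_min = ℏ/(2Δx):

Particle A: Δp_A = ℏ/(2×4.200e-10 m) = 1.255e-25 kg·m/s
Particle B: Δp_B = ℏ/(2×9.700e-09 m) = 5.436e-27 kg·m/s

Ratio: Δp_A/Δp_B = 23.10

Since Δp_min ∝ 1/Δx, the particle with smaller position uncertainty (A) has larger momentum uncertainty.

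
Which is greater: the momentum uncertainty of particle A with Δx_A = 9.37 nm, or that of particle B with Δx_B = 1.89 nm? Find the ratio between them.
Particle B has the larger minimum momentum uncertainty, by a factor of 4.96.

For each particle, the minimum momentum uncertainty is Δp_min = ℏ/(2Δx):

Particle A: Δp_A = ℏ/(2×9.370e-09 m) = 5.627e-27 kg·m/s
Particle B: Δp_B = ℏ/(2×1.890e-09 m) = 2.790e-26 kg·m/s

Ratio: Δp_B/Δp_A = 4.96

Since Δp_min ∝ 1/Δx, the particle with smaller position uncertainty (B) has larger momentum uncertainty.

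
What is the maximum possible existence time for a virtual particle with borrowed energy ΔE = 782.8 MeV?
4.204 × 10^-25 s

Using the energy-time uncertainty principle:
ΔEΔt ≥ ℏ/2

For a virtual particle borrowing energy ΔE, the maximum lifetime is:
Δt_max = ℏ/(2ΔE)

Converting energy:
ΔE = 782.8 MeV = 1.254e-10 J

Δt_max = (1.055e-34 J·s) / (2 × 1.254e-10 J)
Δt_max = 4.204e-25 s = 4.204 × 10^-25 s

Virtual particles with higher borrowed energy exist for shorter times.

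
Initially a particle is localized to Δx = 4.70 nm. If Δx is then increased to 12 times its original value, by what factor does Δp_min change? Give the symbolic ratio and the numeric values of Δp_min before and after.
Original Δp_min = 1.122 × 10^-26 kg·m/s; new Δp'_min = 9.349 × 10^-28 kg·m/s; ratio Δp'_min/Δp_min = 1/12.

From the uncertainty principle ΔxΔp ≥ ℏ/2, the minimum momentum uncertainty is Δp_min = ℏ/(2Δx).

Original (Δx = 4.70 nm = 4.700e-09 m):
Δp_min = (1.055e-34 J·s)/(2 × 4.700e-09 m) = 1.122e-26 kg·m/s

When Δx → 12Δx:
Δp'_min = ℏ/(2 × 12Δx) = (1/12) × ℏ/(2Δx) = (1/12) × Δp_min
Δp'_min = 1/12 × 1.122e-26 kg·m/s = 9.349e-28 kg·m/s

Since Δp_min ∝ 1/Δx, when Δx is increased to 12 times its original value, Δp_min decreases to 1/12 of its original value.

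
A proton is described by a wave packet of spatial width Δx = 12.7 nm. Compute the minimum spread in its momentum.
4.152 × 10^-27 kg·m/s

For a wave packet, the spatial width Δx and momentum spread Δp are related by the uncertainty principle:
ΔxΔp ≥ ℏ/2

The minimum momentum spread is:
Δp_min = ℏ/(2Δx)
Δp_min = (1.055e-34 J·s) / (2 × 1.270e-08 m)
Δp_min = 4.152e-27 kg·m/s

A wave packet cannot have both a well-defined position and well-defined momentum.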